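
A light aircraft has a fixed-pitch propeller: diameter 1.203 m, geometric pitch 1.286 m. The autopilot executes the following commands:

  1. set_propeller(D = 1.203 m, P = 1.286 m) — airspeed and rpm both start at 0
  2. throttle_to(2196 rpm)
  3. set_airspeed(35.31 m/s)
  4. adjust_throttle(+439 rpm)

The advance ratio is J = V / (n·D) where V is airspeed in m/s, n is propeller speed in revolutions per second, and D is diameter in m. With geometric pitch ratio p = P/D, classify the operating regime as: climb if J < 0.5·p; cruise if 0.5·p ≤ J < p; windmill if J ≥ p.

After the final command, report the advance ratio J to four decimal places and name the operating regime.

J = 0.6683, regime = cruise

set_propeller: D = 1.203 m, P = 1.286 m (p = P/D = 1.068994); state ← (V=0, rpm=0)
throttle_to(2196): rpm ← 2196
set_airspeed(35.31): V ← 35.31 m/s
adjust_throttle(+439): rpm ← 2196 +439 = 2635
final state: V = 35.31 m/s, rpm = 2635 → n = rpm/60 = 43.916667 rev/s
J = V / (n·D) = 35.31 / (43.916667 × 1.203) = 0.668348
regime bands: climb J<0.5345 | cruise [0.5345, 1.0690) | windmill J≥1.0690
J = 0.6683 → cruise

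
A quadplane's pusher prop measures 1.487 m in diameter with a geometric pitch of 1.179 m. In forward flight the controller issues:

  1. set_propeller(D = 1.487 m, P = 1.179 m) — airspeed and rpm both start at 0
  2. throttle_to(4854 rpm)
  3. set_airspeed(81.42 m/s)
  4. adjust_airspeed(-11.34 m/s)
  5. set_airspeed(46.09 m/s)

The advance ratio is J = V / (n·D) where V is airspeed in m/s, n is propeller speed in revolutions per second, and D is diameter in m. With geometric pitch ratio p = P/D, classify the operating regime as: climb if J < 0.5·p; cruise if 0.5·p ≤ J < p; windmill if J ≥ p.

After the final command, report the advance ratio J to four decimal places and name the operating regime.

set_propeller: D = 1.487 m, P = 1.179 m (p = P/D = 0.792872); state ← (V=0, rpm=0)
throttle_to(4854): rpm ← 4854
set_airspeed(81.42): V ← 81.42 m/s
adjust_airspeed(-11.34): V ← 81.42 -11.34 = 70.08 m/s
set_airspeed(46.09): V ← 46.09 m/s
final state: V = 46.09 m/s, rpm = 4854 → n = rpm/60 = 80.900000 rev/s
J = V / (n·D) = 46.09 / (80.900000 × 1.487) = 0.383131
regime bands: climb J<0.3964 | cruise [0.3964, 0.7929) | windmill J≥0.7929
J = 0.3831 → climb

J = 0.3831, regime = climb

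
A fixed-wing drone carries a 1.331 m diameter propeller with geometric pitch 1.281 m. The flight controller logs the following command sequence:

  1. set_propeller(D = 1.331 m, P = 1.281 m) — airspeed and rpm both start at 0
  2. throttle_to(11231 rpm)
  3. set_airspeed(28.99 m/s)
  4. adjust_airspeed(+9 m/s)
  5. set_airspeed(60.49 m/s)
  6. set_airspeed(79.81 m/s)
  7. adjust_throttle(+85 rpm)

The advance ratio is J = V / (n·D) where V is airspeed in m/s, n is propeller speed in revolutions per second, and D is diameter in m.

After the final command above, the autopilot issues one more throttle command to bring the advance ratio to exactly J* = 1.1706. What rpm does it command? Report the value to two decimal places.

rpm = 3073.42

set_propeller: D = 1.331 m, P = 1.281 m (p = P/D = 0.962434); state ← (V=0, rpm=0)
throttle_to(11231): rpm ← 11231
set_airspeed(28.99): V ← 28.99 m/s
adjust_airspeed(+9): V ← 28.99 +9 = 37.99 m/s
set_airspeed(60.49): V ← 60.49 m/s
set_airspeed(79.81): V ← 79.81 m/s
adjust_throttle(+85): rpm ← 11231 +85 = 11316
final state: V = 79.81 m/s, rpm = 11316 → n = rpm/60 = 188.600000 rev/s
target J* = 1.1706; solve J* = V/(n·D) for n: n = V/(J*·D) = 79.81/(1.1706 × 1.331) = 51.223675 rev/s
rpm = 60·n = 3073.420516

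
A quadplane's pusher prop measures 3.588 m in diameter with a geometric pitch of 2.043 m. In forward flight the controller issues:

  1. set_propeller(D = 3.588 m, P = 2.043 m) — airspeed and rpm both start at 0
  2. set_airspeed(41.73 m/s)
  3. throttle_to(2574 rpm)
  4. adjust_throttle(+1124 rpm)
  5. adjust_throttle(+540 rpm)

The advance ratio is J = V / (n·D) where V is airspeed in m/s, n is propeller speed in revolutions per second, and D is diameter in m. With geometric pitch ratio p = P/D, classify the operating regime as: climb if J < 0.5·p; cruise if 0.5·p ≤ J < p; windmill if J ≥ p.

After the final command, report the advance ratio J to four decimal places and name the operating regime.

J = 0.1647, regime = climb

set_propeller: D = 3.588 m, P = 2.043 m (p = P/D = 0.569398); state ← (V=0, rpm=0)
set_airspeed(41.73): V ← 41.73 m/s
throttle_to(2574): rpm ← 2574
adjust_throttle(+1124): rpm ← 2574 +1124 = 3698
adjust_throttle(+540): rpm ← 3698 +540 = 4238
final state: V = 41.73 m/s, rpm = 4238 → n = rpm/60 = 70.633333 rev/s
J = V / (n·D) = 41.73 / (70.633333 × 3.588) = 0.164659
regime bands: climb J<0.2847 | cruise [0.2847, 0.5694) | windmill J≥0.5694
J = 0.1647 → climb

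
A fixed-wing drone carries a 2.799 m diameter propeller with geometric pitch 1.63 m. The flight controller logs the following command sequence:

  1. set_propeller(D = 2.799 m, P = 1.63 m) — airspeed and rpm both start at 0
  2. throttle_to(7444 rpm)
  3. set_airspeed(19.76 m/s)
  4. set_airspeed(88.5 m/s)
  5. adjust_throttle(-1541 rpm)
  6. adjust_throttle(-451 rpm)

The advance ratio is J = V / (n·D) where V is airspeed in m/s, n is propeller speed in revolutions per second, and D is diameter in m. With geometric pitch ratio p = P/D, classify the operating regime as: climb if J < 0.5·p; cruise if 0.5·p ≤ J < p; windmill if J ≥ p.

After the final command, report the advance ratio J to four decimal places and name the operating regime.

J = 0.3480, regime = cruise

set_propeller: D = 2.799 m, P = 1.63 m (p = P/D = 0.582351); state ← (V=0, rpm=0)
throttle_to(7444): rpm ← 7444
set_airspeed(19.76): V ← 19.76 m/s
set_airspeed(88.5): V ← 88.5 m/s
adjust_throttle(-1541): rpm ← 7444 -1541 = 5903
adjust_throttle(-451): rpm ← 5903 -451 = 5452
final state: V = 88.5 m/s, rpm = 5452 → n = rpm/60 = 90.866667 rev/s
J = V / (n·D) = 88.5 / (90.866667 × 2.799) = 0.347965
regime bands: climb J<0.2912 | cruise [0.2912, 0.5824) | windmill J≥0.5824
J = 0.3480 → cruise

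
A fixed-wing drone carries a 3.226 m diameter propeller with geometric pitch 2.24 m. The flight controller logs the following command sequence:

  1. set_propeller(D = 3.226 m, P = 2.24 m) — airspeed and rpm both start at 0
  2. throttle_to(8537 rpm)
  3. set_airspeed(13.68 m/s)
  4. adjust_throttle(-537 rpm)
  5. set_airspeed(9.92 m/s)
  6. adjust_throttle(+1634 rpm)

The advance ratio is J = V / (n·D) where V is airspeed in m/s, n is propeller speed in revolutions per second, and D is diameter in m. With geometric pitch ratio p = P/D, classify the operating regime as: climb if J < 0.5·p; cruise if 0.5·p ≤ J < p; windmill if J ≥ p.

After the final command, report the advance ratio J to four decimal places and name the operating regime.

J = 0.0192, regime = climb

set_propeller: D = 3.226 m, P = 2.24 m (p = P/D = 0.694358); state ← (V=0, rpm=0)
throttle_to(8537): rpm ← 8537
set_airspeed(13.68): V ← 13.68 m/s
adjust_throttle(-537): rpm ← 8537 -537 = 8000
set_airspeed(9.92): V ← 9.92 m/s
adjust_throttle(+1634): rpm ← 8000 +1634 = 9634
final state: V = 9.92 m/s, rpm = 9634 → n = rpm/60 = 160.566667 rev/s
J = V / (n·D) = 9.92 / (160.566667 × 3.226) = 0.019151
regime bands: climb J<0.3472 | cruise [0.3472, 0.6944) | windmill J≥0.6944
J = 0.0192 → climb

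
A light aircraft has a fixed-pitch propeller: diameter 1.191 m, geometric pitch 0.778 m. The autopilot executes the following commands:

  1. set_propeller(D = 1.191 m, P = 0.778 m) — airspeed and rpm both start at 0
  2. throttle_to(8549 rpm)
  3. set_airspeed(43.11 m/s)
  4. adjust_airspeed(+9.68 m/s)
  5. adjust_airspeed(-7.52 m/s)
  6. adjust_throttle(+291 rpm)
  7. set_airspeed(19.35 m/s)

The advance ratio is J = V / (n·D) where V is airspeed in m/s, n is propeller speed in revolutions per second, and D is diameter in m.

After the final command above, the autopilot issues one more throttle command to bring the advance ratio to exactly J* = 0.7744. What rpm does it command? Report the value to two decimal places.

rpm = 1258.80

set_propeller: D = 1.191 m, P = 0.778 m (p = P/D = 0.653233); state ← (V=0, rpm=0)
throttle_to(8549): rpm ← 8549
set_airspeed(43.11): V ← 43.11 m/s
adjust_airspeed(+9.68): V ← 43.11 +9.68 = 52.79 m/s
adjust_airspeed(-7.52): V ← 52.79 -7.52 = 45.27 m/s
adjust_throttle(+291): rpm ← 8549 +291 = 8840
set_airspeed(19.35): V ← 19.35 m/s
final state: V = 19.35 m/s, rpm = 8840 → n = rpm/60 = 147.333333 rev/s
target J* = 0.7744; solve J* = V/(n·D) for n: n = V/(J*·D) = 19.35/(0.7744 × 1.191) = 20.979922 rev/s
rpm = 60·n = 1258.795304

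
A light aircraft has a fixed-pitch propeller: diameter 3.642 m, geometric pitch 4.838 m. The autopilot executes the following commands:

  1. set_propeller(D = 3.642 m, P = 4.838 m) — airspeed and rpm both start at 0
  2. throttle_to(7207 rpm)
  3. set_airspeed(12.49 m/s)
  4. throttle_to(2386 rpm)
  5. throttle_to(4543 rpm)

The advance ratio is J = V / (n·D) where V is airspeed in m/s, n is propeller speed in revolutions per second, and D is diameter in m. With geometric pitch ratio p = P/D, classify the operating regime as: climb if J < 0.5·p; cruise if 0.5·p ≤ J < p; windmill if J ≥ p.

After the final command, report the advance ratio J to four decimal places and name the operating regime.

set_propeller: D = 3.642 m, P = 4.838 m (p = P/D = 1.328391); state ← (V=0, rpm=0)
throttle_to(7207): rpm ← 7207
set_airspeed(12.49): V ← 12.49 m/s
throttle_to(2386): rpm ← 2386
throttle_to(4543): rpm ← 4543
final state: V = 12.49 m/s, rpm = 4543 → n = rpm/60 = 75.716667 rev/s
J = V / (n·D) = 12.49 / (75.716667 × 3.642) = 0.045293
regime bands: climb J<0.6642 | cruise [0.6642, 1.3284) | windmill J≥1.3284
J = 0.0453 → climb

J = 0.0453, regime = climb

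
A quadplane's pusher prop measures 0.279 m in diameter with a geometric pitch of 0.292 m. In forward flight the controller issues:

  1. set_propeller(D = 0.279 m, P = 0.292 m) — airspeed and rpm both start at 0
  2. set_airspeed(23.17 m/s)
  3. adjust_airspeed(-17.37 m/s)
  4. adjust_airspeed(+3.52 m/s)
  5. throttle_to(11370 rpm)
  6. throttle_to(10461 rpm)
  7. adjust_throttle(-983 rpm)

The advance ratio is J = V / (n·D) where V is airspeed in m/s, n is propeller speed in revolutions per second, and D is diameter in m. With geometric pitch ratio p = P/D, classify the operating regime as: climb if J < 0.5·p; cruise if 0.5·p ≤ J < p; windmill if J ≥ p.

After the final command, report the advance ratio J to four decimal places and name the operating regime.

J = 0.2115, regime = climb

set_propeller: D = 0.279 m, P = 0.292 m (p = P/D = 1.046595); state ← (V=0, rpm=0)
set_airspeed(23.17): V ← 23.17 m/s
adjust_airspeed(-17.37): V ← 23.17 -17.37 = 5.8 m/s
adjust_airspeed(+3.52): V ← 5.8 +3.52 = 9.32 m/s
throttle_to(11370): rpm ← 11370
throttle_to(10461): rpm ← 10461
adjust_throttle(-983): rpm ← 10461 -983 = 9478
final state: V = 9.32 m/s, rpm = 9478 → n = rpm/60 = 157.966667 rev/s
J = V / (n·D) = 9.32 / (157.966667 × 0.279) = 0.211469
regime bands: climb J<0.5233 | cruise [0.5233, 1.0466) | windmill J≥1.0466
J = 0.2115 → climb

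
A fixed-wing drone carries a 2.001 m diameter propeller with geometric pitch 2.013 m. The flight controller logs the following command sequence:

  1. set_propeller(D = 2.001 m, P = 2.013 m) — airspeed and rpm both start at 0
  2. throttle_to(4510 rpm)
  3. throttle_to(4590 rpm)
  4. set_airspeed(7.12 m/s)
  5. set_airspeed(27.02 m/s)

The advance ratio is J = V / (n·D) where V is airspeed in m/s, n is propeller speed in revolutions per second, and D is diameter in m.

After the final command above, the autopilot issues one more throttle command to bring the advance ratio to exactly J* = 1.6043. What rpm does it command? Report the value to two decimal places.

set_propeller: D = 2.001 m, P = 2.013 m (p = P/D = 1.005997); state ← (V=0, rpm=0)
throttle_to(4510): rpm ← 4510
throttle_to(4590): rpm ← 4590
set_airspeed(7.12): V ← 7.12 m/s
set_airspeed(27.02): V ← 27.02 m/s
final state: V = 27.02 m/s, rpm = 4590 → n = rpm/60 = 76.500000 rev/s
target J* = 1.6043; solve J* = V/(n·D) for n: n = V/(J*·D) = 27.02/(1.6043 × 2.001) = 8.416910 rev/s
rpm = 60·n = 505.014587

rpm = 505.01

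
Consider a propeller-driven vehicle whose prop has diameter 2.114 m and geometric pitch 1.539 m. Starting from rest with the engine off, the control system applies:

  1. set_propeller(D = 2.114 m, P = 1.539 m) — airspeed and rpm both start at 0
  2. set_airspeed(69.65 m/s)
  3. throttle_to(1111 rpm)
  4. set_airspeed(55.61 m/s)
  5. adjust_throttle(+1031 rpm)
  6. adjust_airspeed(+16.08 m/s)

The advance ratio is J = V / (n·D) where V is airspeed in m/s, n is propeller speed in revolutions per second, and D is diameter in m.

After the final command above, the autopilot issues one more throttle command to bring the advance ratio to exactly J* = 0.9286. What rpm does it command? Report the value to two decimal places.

rpm = 2191.17

set_propeller: D = 2.114 m, P = 1.539 m (p = P/D = 0.728004); state ← (V=0, rpm=0)
set_airspeed(69.65): V ← 69.65 m/s
throttle_to(1111): rpm ← 1111
set_airspeed(55.61): V ← 55.61 m/s
adjust_throttle(+1031): rpm ← 1111 +1031 = 2142
adjust_airspeed(+16.08): V ← 55.61 +16.08 = 71.69 m/s
final state: V = 71.69 m/s, rpm = 2142 → n = rpm/60 = 35.700000 rev/s
target J* = 0.9286; solve J* = V/(n·D) for n: n = V/(J*·D) = 71.69/(0.9286 × 2.114) = 36.519508 rev/s
rpm = 60·n = 2191.170481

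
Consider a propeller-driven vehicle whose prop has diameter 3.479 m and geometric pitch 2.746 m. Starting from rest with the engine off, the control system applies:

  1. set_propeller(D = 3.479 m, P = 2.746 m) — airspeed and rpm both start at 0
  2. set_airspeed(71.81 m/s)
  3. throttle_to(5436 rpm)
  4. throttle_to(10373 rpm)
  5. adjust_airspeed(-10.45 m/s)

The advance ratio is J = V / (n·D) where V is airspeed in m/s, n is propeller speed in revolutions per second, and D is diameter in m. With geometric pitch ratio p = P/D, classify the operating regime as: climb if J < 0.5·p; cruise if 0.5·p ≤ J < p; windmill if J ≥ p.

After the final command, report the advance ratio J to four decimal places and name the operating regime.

J = 0.1020, regime = climb

set_propeller: D = 3.479 m, P = 2.746 m (p = P/D = 0.789307); state ← (V=0, rpm=0)
set_airspeed(71.81): V ← 71.81 m/s
throttle_to(5436): rpm ← 5436
throttle_to(10373): rpm ← 10373
adjust_airspeed(-10.45): V ← 71.81 -10.45 = 61.36 m/s
final state: V = 61.36 m/s, rpm = 10373 → n = rpm/60 = 172.883333 rev/s
J = V / (n·D) = 61.36 / (172.883333 × 3.479) = 0.102018
regime bands: climb J<0.3947 | cruise [0.3947, 0.7893) | windmill J≥0.7893
J = 0.1020 → climb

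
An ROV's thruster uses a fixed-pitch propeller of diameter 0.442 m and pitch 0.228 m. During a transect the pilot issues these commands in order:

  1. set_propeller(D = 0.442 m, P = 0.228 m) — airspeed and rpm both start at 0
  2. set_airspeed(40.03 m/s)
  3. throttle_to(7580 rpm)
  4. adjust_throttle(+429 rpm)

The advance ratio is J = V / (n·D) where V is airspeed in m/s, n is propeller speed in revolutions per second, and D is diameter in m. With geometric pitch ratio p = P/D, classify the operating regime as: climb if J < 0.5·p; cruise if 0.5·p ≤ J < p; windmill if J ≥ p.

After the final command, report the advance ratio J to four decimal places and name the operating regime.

J = 0.6785, regime = windmill

set_propeller: D = 0.442 m, P = 0.228 m (p = P/D = 0.515837); state ← (V=0, rpm=0)
set_airspeed(40.03): V ← 40.03 m/s
throttle_to(7580): rpm ← 7580
adjust_throttle(+429): rpm ← 7580 +429 = 8009
final state: V = 40.03 m/s, rpm = 8009 → n = rpm/60 = 133.483333 rev/s
J = V / (n·D) = 40.03 / (133.483333 × 0.442) = 0.678479
regime bands: climb J<0.2579 | cruise [0.2579, 0.5158) | windmill J≥0.5158
J = 0.6785 → windmill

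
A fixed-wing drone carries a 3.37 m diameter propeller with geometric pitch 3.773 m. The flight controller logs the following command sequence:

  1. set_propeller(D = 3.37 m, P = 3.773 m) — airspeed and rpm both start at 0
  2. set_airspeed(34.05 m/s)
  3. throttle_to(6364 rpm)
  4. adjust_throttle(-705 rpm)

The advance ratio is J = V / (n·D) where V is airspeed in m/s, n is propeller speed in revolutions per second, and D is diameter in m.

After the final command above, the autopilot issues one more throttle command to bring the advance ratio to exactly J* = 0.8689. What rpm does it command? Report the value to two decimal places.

rpm = 697.70

set_propeller: D = 3.37 m, P = 3.773 m (p = P/D = 1.119585); state ← (V=0, rpm=0)
set_airspeed(34.05): V ← 34.05 m/s
throttle_to(6364): rpm ← 6364
adjust_throttle(-705): rpm ← 6364 -705 = 5659
final state: V = 34.05 m/s, rpm = 5659 → n = rpm/60 = 94.316667 rev/s
target J* = 0.8689; solve J* = V/(n·D) for n: n = V/(J*·D) = 34.05/(0.8689 × 3.37) = 11.628332 rev/s
rpm = 60·n = 697.699913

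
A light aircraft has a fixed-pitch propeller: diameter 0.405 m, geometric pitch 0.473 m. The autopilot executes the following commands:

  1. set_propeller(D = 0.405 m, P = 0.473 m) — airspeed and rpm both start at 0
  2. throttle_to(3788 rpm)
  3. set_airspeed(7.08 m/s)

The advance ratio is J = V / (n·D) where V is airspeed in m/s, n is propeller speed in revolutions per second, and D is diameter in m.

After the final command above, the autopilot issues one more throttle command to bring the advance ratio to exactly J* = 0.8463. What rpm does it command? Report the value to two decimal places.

rpm = 1239.38

set_propeller: D = 0.405 m, P = 0.473 m (p = P/D = 1.167901); state ← (V=0, rpm=0)
throttle_to(3788): rpm ← 3788
set_airspeed(7.08): V ← 7.08 m/s
final state: V = 7.08 m/s, rpm = 3788 → n = rpm/60 = 63.133333 rev/s
target J* = 0.8463; solve J* = V/(n·D) for n: n = V/(J*·D) = 7.08/(0.8463 × 0.405) = 20.656365 rev/s
rpm = 60·n = 1239.381885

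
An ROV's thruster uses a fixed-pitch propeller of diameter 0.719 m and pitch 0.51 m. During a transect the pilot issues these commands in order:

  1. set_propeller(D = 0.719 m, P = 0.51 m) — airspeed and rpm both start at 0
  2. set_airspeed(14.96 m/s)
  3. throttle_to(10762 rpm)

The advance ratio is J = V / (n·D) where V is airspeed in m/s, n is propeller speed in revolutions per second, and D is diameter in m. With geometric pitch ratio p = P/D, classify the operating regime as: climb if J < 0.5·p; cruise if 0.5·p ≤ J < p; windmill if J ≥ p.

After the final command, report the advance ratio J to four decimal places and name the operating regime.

J = 0.1160, regime = climb

set_propeller: D = 0.719 m, P = 0.51 m (p = P/D = 0.709318); state ← (V=0, rpm=0)
set_airspeed(14.96): V ← 14.96 m/s
throttle_to(10762): rpm ← 10762
final state: V = 14.96 m/s, rpm = 10762 → n = rpm/60 = 179.366667 rev/s
J = V / (n·D) = 14.96 / (179.366667 × 0.719) = 0.116001
regime bands: climb J<0.3547 | cruise [0.3547, 0.7093) | windmill J≥0.7093
J = 0.1160 → climb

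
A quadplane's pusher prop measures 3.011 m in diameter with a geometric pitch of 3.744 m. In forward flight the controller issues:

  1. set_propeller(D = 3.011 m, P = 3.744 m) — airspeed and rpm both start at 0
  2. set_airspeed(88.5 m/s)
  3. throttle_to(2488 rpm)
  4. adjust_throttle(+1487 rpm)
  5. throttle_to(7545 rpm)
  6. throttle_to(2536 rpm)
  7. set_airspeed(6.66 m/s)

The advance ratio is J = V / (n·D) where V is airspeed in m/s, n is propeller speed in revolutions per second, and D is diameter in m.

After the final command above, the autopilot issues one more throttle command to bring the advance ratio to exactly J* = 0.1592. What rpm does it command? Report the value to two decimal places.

set_propeller: D = 3.011 m, P = 3.744 m (p = P/D = 1.243441); state ← (V=0, rpm=0)
set_airspeed(88.5): V ← 88.5 m/s
throttle_to(2488): rpm ← 2488
adjust_throttle(+1487): rpm ← 2488 +1487 = 3975
throttle_to(7545): rpm ← 7545
throttle_to(2536): rpm ← 2536
set_airspeed(6.66): V ← 6.66 m/s
final state: V = 6.66 m/s, rpm = 2536 → n = rpm/60 = 42.266667 rev/s
target J* = 0.1592; solve J* = V/(n·D) for n: n = V/(J*·D) = 6.66/(0.1592 × 3.011) = 13.893780 rev/s
rpm = 60·n = 833.626786

rpm = 833.63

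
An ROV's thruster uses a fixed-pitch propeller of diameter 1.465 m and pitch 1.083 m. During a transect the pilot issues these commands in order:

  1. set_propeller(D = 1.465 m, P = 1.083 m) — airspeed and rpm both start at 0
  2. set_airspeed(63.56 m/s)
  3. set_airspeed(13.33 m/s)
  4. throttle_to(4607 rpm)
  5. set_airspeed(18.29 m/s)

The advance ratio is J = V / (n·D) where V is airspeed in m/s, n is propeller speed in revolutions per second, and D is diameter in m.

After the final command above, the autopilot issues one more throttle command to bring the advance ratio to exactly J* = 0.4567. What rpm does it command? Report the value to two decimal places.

set_propeller: D = 1.465 m, P = 1.083 m (p = P/D = 0.739249); state ← (V=0, rpm=0)
set_airspeed(63.56): V ← 63.56 m/s
set_airspeed(13.33): V ← 13.33 m/s
throttle_to(4607): rpm ← 4607
set_airspeed(18.29): V ← 18.29 m/s
final state: V = 18.29 m/s, rpm = 4607 → n = rpm/60 = 76.783333 rev/s
target J* = 0.4567; solve J* = V/(n·D) for n: n = V/(J*·D) = 18.29/(0.4567 × 1.465) = 27.336636 rev/s
rpm = 60·n = 1640.198157

rpm = 1640.20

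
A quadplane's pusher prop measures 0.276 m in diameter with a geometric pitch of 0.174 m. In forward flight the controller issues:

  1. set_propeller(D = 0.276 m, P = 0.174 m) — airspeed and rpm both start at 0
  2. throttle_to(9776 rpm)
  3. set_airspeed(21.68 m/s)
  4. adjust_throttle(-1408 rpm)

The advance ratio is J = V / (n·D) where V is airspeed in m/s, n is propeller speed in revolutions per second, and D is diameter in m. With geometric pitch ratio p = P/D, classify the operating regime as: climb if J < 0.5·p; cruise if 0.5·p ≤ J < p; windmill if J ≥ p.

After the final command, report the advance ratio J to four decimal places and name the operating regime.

set_propeller: D = 0.276 m, P = 0.174 m (p = P/D = 0.630435); state ← (V=0, rpm=0)
throttle_to(9776): rpm ← 9776
set_airspeed(21.68): V ← 21.68 m/s
adjust_throttle(-1408): rpm ← 9776 -1408 = 8368
final state: V = 21.68 m/s, rpm = 8368 → n = rpm/60 = 139.466667 rev/s
J = V / (n·D) = 21.68 / (139.466667 × 0.276) = 0.563222
regime bands: climb J<0.3152 | cruise [0.3152, 0.6304) | windmill J≥0.6304
J = 0.5632 → cruise

J = 0.5632, regime = cruise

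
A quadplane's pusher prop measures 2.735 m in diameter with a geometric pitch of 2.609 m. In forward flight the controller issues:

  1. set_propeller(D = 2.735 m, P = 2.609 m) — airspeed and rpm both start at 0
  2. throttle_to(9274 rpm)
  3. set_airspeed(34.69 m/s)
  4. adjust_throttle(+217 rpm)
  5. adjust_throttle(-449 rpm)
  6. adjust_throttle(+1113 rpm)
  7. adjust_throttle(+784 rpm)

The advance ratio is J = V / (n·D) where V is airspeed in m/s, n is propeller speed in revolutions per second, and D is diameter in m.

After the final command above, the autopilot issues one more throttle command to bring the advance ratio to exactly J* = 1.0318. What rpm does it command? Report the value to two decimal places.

rpm = 737.57

set_propeller: D = 2.735 m, P = 2.609 m (p = P/D = 0.953931); state ← (V=0, rpm=0)
throttle_to(9274): rpm ← 9274
set_airspeed(34.69): V ← 34.69 m/s
adjust_throttle(+217): rpm ← 9274 +217 = 9491
adjust_throttle(-449): rpm ← 9491 -449 = 9042
adjust_throttle(+1113): rpm ← 9042 +1113 = 10155
adjust_throttle(+784): rpm ← 10155 +784 = 10939
final state: V = 34.69 m/s, rpm = 10939 → n = rpm/60 = 182.316667 rev/s
target J* = 1.0318; solve J* = V/(n·D) for n: n = V/(J*·D) = 34.69/(1.0318 × 2.735) = 12.292818 rev/s
rpm = 60·n = 737.569070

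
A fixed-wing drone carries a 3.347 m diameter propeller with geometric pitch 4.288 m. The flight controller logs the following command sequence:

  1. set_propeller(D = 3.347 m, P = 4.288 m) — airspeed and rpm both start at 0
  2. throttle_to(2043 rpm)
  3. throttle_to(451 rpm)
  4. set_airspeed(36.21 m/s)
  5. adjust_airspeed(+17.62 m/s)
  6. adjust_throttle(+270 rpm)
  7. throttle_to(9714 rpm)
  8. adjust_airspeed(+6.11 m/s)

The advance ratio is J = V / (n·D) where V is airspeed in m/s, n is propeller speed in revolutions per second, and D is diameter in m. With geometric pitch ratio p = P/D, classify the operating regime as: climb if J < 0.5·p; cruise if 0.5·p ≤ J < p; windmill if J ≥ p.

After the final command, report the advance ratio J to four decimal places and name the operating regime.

set_propeller: D = 3.347 m, P = 4.288 m (p = P/D = 1.281147); state ← (V=0, rpm=0)
throttle_to(2043): rpm ← 2043
throttle_to(451): rpm ← 451
set_airspeed(36.21): V ← 36.21 m/s
adjust_airspeed(+17.62): V ← 36.21 +17.62 = 53.83 m/s
adjust_throttle(+270): rpm ← 451 +270 = 721
throttle_to(9714): rpm ← 9714
adjust_airspeed(+6.11): V ← 53.83 +6.11 = 59.94 m/s
final state: V = 59.94 m/s, rpm = 9714 → n = rpm/60 = 161.900000 rev/s
J = V / (n·D) = 59.94 / (161.900000 × 3.347) = 0.110615
regime bands: climb J<0.6406 | cruise [0.6406, 1.2811) | windmill J≥1.2811
J = 0.1106 → climb

J = 0.1106, regime = climb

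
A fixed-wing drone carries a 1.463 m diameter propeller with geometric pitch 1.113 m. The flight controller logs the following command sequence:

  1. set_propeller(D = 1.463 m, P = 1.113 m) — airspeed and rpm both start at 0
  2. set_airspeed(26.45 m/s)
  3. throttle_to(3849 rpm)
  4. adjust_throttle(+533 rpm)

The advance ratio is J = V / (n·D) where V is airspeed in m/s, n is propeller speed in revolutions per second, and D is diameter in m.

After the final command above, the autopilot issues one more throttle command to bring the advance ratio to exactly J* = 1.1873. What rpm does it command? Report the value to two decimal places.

set_propeller: D = 1.463 m, P = 1.113 m (p = P/D = 0.760766); state ← (V=0, rpm=0)
set_airspeed(26.45): V ← 26.45 m/s
throttle_to(3849): rpm ← 3849
adjust_throttle(+533): rpm ← 3849 +533 = 4382
final state: V = 26.45 m/s, rpm = 4382 → n = rpm/60 = 73.033333 rev/s
target J* = 1.1873; solve J* = V/(n·D) for n: n = V/(J*·D) = 26.45/(1.1873 × 1.463) = 15.227229 rev/s
rpm = 60·n = 913.633747

rpm = 913.63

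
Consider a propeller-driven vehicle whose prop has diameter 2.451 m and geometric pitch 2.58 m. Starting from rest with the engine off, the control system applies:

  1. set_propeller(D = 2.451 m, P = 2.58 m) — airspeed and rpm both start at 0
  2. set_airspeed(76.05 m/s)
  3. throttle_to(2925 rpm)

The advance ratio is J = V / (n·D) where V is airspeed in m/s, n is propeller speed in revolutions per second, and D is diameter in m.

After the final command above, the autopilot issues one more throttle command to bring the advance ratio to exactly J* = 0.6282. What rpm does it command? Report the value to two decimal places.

rpm = 2963.53

set_propeller: D = 2.451 m, P = 2.58 m (p = P/D = 1.052632); state ← (V=0, rpm=0)
set_airspeed(76.05): V ← 76.05 m/s
throttle_to(2925): rpm ← 2925
final state: V = 76.05 m/s, rpm = 2925 → n = rpm/60 = 48.750000 rev/s
target J* = 0.6282; solve J* = V/(n·D) for n: n = V/(J*·D) = 76.05/(0.6282 × 2.451) = 49.392155 rev/s
rpm = 60·n = 2963.529300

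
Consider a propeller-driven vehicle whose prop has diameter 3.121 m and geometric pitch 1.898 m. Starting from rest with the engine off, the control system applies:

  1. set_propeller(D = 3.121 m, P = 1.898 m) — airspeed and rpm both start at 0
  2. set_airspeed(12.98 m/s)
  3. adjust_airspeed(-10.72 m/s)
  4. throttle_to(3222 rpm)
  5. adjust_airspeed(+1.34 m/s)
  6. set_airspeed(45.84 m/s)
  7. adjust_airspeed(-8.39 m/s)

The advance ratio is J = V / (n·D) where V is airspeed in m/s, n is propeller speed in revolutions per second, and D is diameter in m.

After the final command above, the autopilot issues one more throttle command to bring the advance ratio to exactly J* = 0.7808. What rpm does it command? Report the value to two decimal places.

rpm = 922.08

set_propeller: D = 3.121 m, P = 1.898 m (p = P/D = 0.608138); state ← (V=0, rpm=0)
set_airspeed(12.98): V ← 12.98 m/s
adjust_airspeed(-10.72): V ← 12.98 -10.72 = 2.26 m/s
throttle_to(3222): rpm ← 3222
adjust_airspeed(+1.34): V ← 2.26 +1.34 = 3.6 m/s
set_airspeed(45.84): V ← 45.84 m/s
adjust_airspeed(-8.39): V ← 45.84 -8.39 = 37.45 m/s
final state: V = 37.45 m/s, rpm = 3222 → n = rpm/60 = 53.700000 rev/s
target J* = 0.7808; solve J* = V/(n·D) for n: n = V/(J*·D) = 37.45/(0.7808 × 3.121) = 15.368032 rev/s
rpm = 60·n = 922.081904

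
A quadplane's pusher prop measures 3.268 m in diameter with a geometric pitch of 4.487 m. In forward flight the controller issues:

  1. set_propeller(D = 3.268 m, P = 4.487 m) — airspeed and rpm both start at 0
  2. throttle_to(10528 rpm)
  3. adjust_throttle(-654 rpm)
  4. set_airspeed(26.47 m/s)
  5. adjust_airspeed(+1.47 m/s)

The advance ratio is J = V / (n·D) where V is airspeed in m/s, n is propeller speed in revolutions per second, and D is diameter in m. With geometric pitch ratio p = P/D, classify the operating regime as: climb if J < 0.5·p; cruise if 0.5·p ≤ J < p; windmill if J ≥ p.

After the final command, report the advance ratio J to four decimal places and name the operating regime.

set_propeller: D = 3.268 m, P = 4.487 m (p = P/D = 1.373011); state ← (V=0, rpm=0)
throttle_to(10528): rpm ← 10528
adjust_throttle(-654): rpm ← 10528 -654 = 9874
set_airspeed(26.47): V ← 26.47 m/s
adjust_airspeed(+1.47): V ← 26.47 +1.47 = 27.94 m/s
final state: V = 27.94 m/s, rpm = 9874 → n = rpm/60 = 164.566667 rev/s
J = V / (n·D) = 27.94 / (164.566667 × 3.268) = 0.051952
regime bands: climb J<0.6865 | cruise [0.6865, 1.3730) | windmill J≥1.3730
J = 0.0520 → climb

J = 0.0520, regime = climb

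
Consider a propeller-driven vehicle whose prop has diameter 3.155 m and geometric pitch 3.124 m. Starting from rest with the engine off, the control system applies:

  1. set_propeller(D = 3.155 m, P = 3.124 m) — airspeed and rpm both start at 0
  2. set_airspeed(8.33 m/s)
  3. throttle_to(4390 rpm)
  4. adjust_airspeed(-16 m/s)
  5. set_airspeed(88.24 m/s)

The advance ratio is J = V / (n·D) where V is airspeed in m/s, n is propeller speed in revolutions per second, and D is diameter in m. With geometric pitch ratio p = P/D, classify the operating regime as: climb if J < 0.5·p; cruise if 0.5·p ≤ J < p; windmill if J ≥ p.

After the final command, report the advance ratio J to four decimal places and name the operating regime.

set_propeller: D = 3.155 m, P = 3.124 m (p = P/D = 0.990174); state ← (V=0, rpm=0)
set_airspeed(8.33): V ← 8.33 m/s
throttle_to(4390): rpm ← 4390
adjust_airspeed(-16): V ← 8.33 -16 = -7.67 m/s
set_airspeed(88.24): V ← 88.24 m/s
final state: V = 88.24 m/s, rpm = 4390 → n = rpm/60 = 73.166667 rev/s
J = V / (n·D) = 88.24 / (73.166667 × 3.155) = 0.382255
regime bands: climb J<0.4951 | cruise [0.4951, 0.9902) | windmill J≥0.9902
J = 0.3823 → climb

J = 0.3823, regime = climb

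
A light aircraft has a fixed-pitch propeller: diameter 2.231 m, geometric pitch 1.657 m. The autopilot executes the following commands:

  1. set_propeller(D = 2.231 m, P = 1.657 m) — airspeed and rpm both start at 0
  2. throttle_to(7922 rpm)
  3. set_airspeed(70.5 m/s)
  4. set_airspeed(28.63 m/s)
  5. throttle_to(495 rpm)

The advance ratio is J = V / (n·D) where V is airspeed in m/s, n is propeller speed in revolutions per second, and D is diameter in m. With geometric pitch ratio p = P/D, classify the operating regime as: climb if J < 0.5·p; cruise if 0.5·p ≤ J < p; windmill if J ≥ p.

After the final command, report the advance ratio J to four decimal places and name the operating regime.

J = 1.5555, regime = windmill

set_propeller: D = 2.231 m, P = 1.657 m (p = P/D = 0.742716); state ← (V=0, rpm=0)
throttle_to(7922): rpm ← 7922
set_airspeed(70.5): V ← 70.5 m/s
set_airspeed(28.63): V ← 28.63 m/s
throttle_to(495): rpm ← 495
final state: V = 28.63 m/s, rpm = 495 → n = rpm/60 = 8.250000 rev/s
J = V / (n·D) = 28.63 / (8.250000 × 2.231) = 1.555492
regime bands: climb J<0.3714 | cruise [0.3714, 0.7427) | windmill J≥0.7427
J = 1.5555 → windmill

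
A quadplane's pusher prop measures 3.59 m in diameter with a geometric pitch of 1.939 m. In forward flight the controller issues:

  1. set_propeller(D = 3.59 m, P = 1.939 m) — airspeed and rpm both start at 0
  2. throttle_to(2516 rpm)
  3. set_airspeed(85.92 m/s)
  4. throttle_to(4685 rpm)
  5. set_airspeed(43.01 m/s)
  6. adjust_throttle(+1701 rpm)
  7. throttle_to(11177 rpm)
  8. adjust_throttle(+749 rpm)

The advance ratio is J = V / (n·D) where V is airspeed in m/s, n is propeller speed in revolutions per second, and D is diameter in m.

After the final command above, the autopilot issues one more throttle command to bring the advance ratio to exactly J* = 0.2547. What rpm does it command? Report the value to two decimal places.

set_propeller: D = 3.59 m, P = 1.939 m (p = P/D = 0.540111); state ← (V=0, rpm=0)
throttle_to(2516): rpm ← 2516
set_airspeed(85.92): V ← 85.92 m/s
throttle_to(4685): rpm ← 4685
set_airspeed(43.01): V ← 43.01 m/s
adjust_throttle(+1701): rpm ← 4685 +1701 = 6386
throttle_to(11177): rpm ← 11177
adjust_throttle(+749): rpm ← 11177 +749 = 11926
final state: V = 43.01 m/s, rpm = 11926 → n = rpm/60 = 198.766667 rev/s
target J* = 0.2547; solve J* = V/(n·D) for n: n = V/(J*·D) = 43.01/(0.2547 × 3.59) = 47.037697 rev/s
rpm = 60·n = 2822.261812

rpm = 2822.26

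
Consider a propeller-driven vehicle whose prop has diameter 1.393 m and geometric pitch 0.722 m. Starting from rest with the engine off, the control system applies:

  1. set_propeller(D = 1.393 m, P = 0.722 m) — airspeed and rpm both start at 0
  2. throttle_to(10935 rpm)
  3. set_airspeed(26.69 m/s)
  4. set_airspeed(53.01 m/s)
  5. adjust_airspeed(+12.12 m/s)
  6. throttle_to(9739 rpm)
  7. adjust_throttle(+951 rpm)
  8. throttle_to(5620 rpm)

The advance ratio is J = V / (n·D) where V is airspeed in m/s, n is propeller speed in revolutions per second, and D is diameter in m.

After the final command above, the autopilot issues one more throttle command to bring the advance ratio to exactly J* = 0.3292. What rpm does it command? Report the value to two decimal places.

rpm = 8521.60

set_propeller: D = 1.393 m, P = 0.722 m (p = P/D = 0.518306); state ← (V=0, rpm=0)
throttle_to(10935): rpm ← 10935
set_airspeed(26.69): V ← 26.69 m/s
set_airspeed(53.01): V ← 53.01 m/s
adjust_airspeed(+12.12): V ← 53.01 +12.12 = 65.13 m/s
throttle_to(9739): rpm ← 9739
adjust_throttle(+951): rpm ← 9739 +951 = 10690
throttle_to(5620): rpm ← 5620
final state: V = 65.13 m/s, rpm = 5620 → n = rpm/60 = 93.666667 rev/s
target J* = 0.3292; solve J* = V/(n·D) for n: n = V/(J*·D) = 65.13/(0.3292 × 1.393) = 142.026745 rev/s
rpm = 60·n = 8521.604726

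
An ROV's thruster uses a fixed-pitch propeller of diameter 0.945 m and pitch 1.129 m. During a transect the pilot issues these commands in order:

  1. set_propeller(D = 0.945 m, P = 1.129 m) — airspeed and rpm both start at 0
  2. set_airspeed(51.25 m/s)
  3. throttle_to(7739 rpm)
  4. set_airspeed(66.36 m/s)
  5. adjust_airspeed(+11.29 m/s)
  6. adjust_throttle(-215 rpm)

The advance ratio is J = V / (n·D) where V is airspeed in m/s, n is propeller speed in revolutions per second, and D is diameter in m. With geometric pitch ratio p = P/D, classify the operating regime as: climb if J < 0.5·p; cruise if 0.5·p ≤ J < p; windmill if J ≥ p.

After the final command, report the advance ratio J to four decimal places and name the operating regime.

J = 0.6553, regime = cruise

set_propeller: D = 0.945 m, P = 1.129 m (p = P/D = 1.194709); state ← (V=0, rpm=0)
set_airspeed(51.25): V ← 51.25 m/s
throttle_to(7739): rpm ← 7739
set_airspeed(66.36): V ← 66.36 m/s
adjust_airspeed(+11.29): V ← 66.36 +11.29 = 77.65 m/s
adjust_throttle(-215): rpm ← 7739 -215 = 7524
final state: V = 77.65 m/s, rpm = 7524 → n = rpm/60 = 125.400000 rev/s
J = V / (n·D) = 77.65 / (125.400000 × 0.945) = 0.655258
regime bands: climb J<0.5974 | cruise [0.5974, 1.1947) | windmill J≥1.1947
J = 0.6553 → cruise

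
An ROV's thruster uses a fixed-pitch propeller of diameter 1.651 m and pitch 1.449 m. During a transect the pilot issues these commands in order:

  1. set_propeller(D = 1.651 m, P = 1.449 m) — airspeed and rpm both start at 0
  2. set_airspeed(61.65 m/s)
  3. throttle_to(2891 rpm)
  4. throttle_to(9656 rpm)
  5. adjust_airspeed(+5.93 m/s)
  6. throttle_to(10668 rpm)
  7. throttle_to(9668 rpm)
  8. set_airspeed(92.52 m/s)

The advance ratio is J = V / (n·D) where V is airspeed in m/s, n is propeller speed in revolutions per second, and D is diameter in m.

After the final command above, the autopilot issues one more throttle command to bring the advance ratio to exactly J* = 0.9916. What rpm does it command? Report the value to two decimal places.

rpm = 3390.81

set_propeller: D = 1.651 m, P = 1.449 m (p = P/D = 0.877650); state ← (V=0, rpm=0)
set_airspeed(61.65): V ← 61.65 m/s
throttle_to(2891): rpm ← 2891
throttle_to(9656): rpm ← 9656
adjust_airspeed(+5.93): V ← 61.65 +5.93 = 67.58 m/s
throttle_to(10668): rpm ← 10668
throttle_to(9668): rpm ← 9668
set_airspeed(92.52): V ← 92.52 m/s
final state: V = 92.52 m/s, rpm = 9668 → n = rpm/60 = 161.133333 rev/s
target J* = 0.9916; solve J* = V/(n·D) for n: n = V/(J*·D) = 92.52/(0.9916 × 1.651) = 56.513478 rev/s
rpm = 60·n = 3390.808656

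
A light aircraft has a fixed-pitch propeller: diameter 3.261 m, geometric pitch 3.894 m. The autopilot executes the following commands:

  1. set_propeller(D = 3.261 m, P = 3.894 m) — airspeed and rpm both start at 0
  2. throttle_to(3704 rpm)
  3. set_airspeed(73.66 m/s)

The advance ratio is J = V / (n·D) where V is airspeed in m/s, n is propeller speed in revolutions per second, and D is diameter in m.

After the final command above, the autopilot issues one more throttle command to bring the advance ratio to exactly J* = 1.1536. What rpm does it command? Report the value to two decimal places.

rpm = 1174.84

set_propeller: D = 3.261 m, P = 3.894 m (p = P/D = 1.194112); state ← (V=0, rpm=0)
throttle_to(3704): rpm ← 3704
set_airspeed(73.66): V ← 73.66 m/s
final state: V = 73.66 m/s, rpm = 3704 → n = rpm/60 = 61.733333 rev/s
target J* = 1.1536; solve J* = V/(n·D) for n: n = V/(J*·D) = 73.66/(1.1536 × 3.261) = 19.580585 rev/s
rpm = 60·n = 1174.835115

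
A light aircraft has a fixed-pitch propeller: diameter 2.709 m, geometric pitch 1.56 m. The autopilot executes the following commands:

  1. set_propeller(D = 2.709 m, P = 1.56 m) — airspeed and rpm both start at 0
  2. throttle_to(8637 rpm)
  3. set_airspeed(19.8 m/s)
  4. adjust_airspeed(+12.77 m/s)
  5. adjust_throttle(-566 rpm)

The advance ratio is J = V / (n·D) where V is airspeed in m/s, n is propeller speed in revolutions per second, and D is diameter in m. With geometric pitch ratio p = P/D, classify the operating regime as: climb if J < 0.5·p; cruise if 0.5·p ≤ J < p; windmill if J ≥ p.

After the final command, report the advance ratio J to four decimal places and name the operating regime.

J = 0.0894, regime = climb

set_propeller: D = 2.709 m, P = 1.56 m (p = P/D = 0.575858); state ← (V=0, rpm=0)
throttle_to(8637): rpm ← 8637
set_airspeed(19.8): V ← 19.8 m/s
adjust_airspeed(+12.77): V ← 19.8 +12.77 = 32.57 m/s
adjust_throttle(-566): rpm ← 8637 -566 = 8071
final state: V = 32.57 m/s, rpm = 8071 → n = rpm/60 = 134.516667 rev/s
J = V / (n·D) = 32.57 / (134.516667 × 2.709) = 0.089378
regime bands: climb J<0.2879 | cruise [0.2879, 0.5759) | windmill J≥0.5759
J = 0.0894 → climb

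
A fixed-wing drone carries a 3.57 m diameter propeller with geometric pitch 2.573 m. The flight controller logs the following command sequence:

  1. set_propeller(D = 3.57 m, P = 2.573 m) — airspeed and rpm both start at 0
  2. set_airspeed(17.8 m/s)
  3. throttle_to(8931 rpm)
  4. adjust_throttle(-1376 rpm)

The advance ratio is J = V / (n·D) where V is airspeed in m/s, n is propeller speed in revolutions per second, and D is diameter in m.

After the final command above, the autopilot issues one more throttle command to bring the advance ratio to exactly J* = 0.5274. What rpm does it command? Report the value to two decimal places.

rpm = 567.23

set_propeller: D = 3.57 m, P = 2.573 m (p = P/D = 0.720728); state ← (V=0, rpm=0)
set_airspeed(17.8): V ← 17.8 m/s
throttle_to(8931): rpm ← 8931
adjust_throttle(-1376): rpm ← 8931 -1376 = 7555
final state: V = 17.8 m/s, rpm = 7555 → n = rpm/60 = 125.916667 rev/s
target J* = 0.5274; solve J* = V/(n·D) for n: n = V/(J*·D) = 17.8/(0.5274 × 3.57) = 9.453914 rev/s
rpm = 60·n = 567.234858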